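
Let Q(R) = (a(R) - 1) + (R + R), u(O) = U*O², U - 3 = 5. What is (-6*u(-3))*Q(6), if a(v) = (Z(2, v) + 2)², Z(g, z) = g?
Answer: -11664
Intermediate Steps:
U = 8 (U = 3 + 5 = 8)
u(O) = 8*O²
a(v) = 16 (a(v) = (2 + 2)² = 4² = 16)
Q(R) = 15 + 2*R (Q(R) = (16 - 1) + (R + R) = 15 + 2*R)
(-6*u(-3))*Q(6) = (-48*(-3)²)*(15 + 2*6) = (-48*9)*(15 + 12) = -6*72*27 = -432*27 = -11664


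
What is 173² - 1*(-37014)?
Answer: 66943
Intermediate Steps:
173² - 1*(-37014) = 29929 + 37014 = 66943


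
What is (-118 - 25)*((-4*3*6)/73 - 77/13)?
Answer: 72127/73 ≈ 988.04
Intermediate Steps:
(-118 - 25)*((-4*3*6)/73 - 77/13) = -143*(-12*6*(1/73) - 77*1/13) = -143*(-72*1/73 - 77/13) = -143*(-72/73 - 77/13) = -143*(-6557/949) = 72127/73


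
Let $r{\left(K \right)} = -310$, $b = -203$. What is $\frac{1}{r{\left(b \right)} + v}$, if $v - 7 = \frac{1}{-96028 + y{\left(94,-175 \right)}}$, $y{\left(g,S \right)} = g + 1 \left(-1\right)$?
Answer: $- \frac{95935}{29068306} \approx -0.0033003$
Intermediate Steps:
$y{\left(g,S \right)} = -1 + g$ ($y{\left(g,S \right)} = g - 1 = -1 + g$)
$v = \frac{671544}{95935}$ ($v = 7 + \frac{1}{-96028 + \left(-1 + 94\right)} = 7 + \frac{1}{-96028 + 93} = 7 + \frac{1}{-95935} = 7 - \frac{1}{95935} = \frac{671544}{95935} \approx 7.0$)
$\frac{1}{r{\left(b \right)} + v} = \frac{1}{-310 + \frac{671544}{95935}} = \frac{1}{- \frac{29068306}{95935}} = - \frac{95935}{29068306}$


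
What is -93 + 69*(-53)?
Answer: -3750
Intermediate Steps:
-93 + 69*(-53) = -93 - 3657 = -3750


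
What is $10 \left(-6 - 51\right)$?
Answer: $-570$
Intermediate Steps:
$10 \left(-6 - 51\right) = 10 \left(-57\right) = -570$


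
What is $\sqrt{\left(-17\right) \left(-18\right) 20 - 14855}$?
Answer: $i \sqrt{8735} \approx 93.461 i$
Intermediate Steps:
$\sqrt{\left(-17\right) \left(-18\right) 20 - 14855} = \sqrt{306 \cdot 20 - 14855} = \sqrt{6120 - 14855} = \sqrt{-8735} = i \sqrt{8735}$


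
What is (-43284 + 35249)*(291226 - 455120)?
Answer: 1316888290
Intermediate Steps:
(-43284 + 35249)*(291226 - 455120) = -8035*(-163894) = 1316888290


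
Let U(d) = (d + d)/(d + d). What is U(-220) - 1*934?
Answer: -933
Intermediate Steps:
U(d) = 1 (U(d) = (2*d)/((2*d)) = (2*d)*(1/(2*d)) = 1)
U(-220) - 1*934 = 1 - 1*934 = 1 - 934 = -933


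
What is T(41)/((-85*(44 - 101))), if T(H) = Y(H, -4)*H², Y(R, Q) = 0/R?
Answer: 0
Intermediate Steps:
Y(R, Q) = 0
T(H) = 0 (T(H) = 0*H² = 0)
T(41)/((-85*(44 - 101))) = 0/((-85*(44 - 101))) = 0/((-85*(-57))) = 0/4845 = 0*(1/4845) = 0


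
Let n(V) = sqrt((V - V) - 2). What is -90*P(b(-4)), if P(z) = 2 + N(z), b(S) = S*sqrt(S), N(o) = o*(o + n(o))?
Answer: 5580 - 720*sqrt(2) ≈ 4561.8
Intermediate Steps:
n(V) = I*sqrt(2) (n(V) = sqrt(0 - 2) = sqrt(-2) = I*sqrt(2))
N(o) = o*(o + I*sqrt(2))
b(S) = S**(3/2)
P(z) = 2 + z*(z + I*sqrt(2))
-90*P(b(-4)) = -90*(2 + (-4)**(3/2)*((-4)**(3/2) + I*sqrt(2))) = -90*(2 + (-8*I)*(-8*I + I*sqrt(2))) = -90*(2 - 8*I*(-8*I + I*sqrt(2))) = -180 + 720*I*(-8*I + I*sqrt(2))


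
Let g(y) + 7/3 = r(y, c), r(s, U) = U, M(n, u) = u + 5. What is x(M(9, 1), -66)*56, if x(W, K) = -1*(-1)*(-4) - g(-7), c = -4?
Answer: 392/3 ≈ 130.67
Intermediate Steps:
M(n, u) = 5 + u
g(y) = -19/3 (g(y) = -7/3 - 4 = -19/3)
x(W, K) = 7/3 (x(W, K) = -1*(-1)*(-4) - 1*(-19/3) = 1*(-4) + 19/3 = -4 + 19/3 = 7/3)
x(M(9, 1), -66)*56 = (7/3)*56 = 392/3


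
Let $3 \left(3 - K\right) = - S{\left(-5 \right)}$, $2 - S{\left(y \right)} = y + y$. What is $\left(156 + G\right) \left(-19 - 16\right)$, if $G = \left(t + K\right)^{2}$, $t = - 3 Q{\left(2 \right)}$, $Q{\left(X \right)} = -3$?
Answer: $-14420$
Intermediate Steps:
$S{\left(y \right)} = 2 - 2 y$ ($S{\left(y \right)} = 2 - \left(y + y\right) = 2 - 2 y$)
$K = 7$ ($K = 3 - \frac{\left(-1\right) \left(2 - -10\right)}{3} = 3 - \frac{\left(-1\right) \left(2 + 10\right)}{3} = 3 - \frac{\left(-1\right) 12}{3} = 3 - -4 = 3 + 4 = 7$)
$t = 9$ ($t = \left(-3\right) \left(-3\right) = 9$)
$G = 256$ ($G = \left(9 + 7\right)^{2} = 16^{2} = 256$)
$\left(156 + G\right) \left(-19 - 16\right) = \left(156 + 256\right) \left(-19 - 16\right) = 412 \left(-35\right) = -14420$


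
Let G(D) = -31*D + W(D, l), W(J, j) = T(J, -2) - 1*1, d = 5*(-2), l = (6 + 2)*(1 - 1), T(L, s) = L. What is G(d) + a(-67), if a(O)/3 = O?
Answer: 98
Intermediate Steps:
a(O) = 3*O
l = 0 (l = 8*0 = 0)
d = -10
W(J, j) = -1 + J (W(J, j) = J - 1*1 = J - 1 = -1 + J)
G(D) = -1 - 30*D (G(D) = -31*D + (-1 + D) = -1 - 30*D)
G(d) + a(-67) = (-1 - 30*(-10)) + 3*(-67) = (-1 + 300) - 201 = 299 - 201 = 98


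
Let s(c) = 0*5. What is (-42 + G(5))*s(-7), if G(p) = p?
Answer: 0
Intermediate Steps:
s(c) = 0
(-42 + G(5))*s(-7) = (-42 + 5)*0 = -37*0 = 0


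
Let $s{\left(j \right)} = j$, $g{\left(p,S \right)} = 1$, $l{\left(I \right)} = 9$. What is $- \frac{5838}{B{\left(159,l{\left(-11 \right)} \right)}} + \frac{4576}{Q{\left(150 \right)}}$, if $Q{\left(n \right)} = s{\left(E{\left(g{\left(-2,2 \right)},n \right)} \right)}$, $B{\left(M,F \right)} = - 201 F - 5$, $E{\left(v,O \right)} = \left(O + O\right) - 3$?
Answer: $\frac{456125}{24489} \approx 18.626$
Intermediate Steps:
$E{\left(v,O \right)} = -3 + 2 O$ ($E{\left(v,O \right)} = 2 O - 3 = -3 + 2 O$)
$B{\left(M,F \right)} = -5 - 201 F$
$Q{\left(n \right)} = -3 + 2 n$
$- \frac{5838}{B{\left(159,l{\left(-11 \right)} \right)}} + \frac{4576}{Q{\left(150 \right)}} = - \frac{5838}{-5 - 1809} + \frac{4576}{-3 + 2 \cdot 150} = - \frac{5838}{-5 - 1809} + \frac{4576}{-3 + 300} = - \frac{5838}{-1814} + \frac{4576}{297} = \left(-5838\right) \left(- \frac{1}{1814}\right) + 4576 \cdot \frac{1}{297} = \frac{2919}{907} + \frac{416}{27} = \frac{456125}{24489}$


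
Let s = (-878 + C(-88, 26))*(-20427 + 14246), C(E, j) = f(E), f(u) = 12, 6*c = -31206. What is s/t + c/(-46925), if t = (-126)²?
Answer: 17947155509/53212950 ≈ 337.27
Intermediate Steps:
c = -5201 (c = (⅙)*(-31206) = -5201)
C(E, j) = 12
t = 15876
s = 5352746 (s = (-878 + 12)*(-20427 + 14246) = -866*(-6181) = 5352746)
s/t + c/(-46925) = 5352746/15876 - 5201/(-46925) = 5352746*(1/15876) - 5201*(-1/46925) = 382339/1134 + 5201/46925 = 17947155509/53212950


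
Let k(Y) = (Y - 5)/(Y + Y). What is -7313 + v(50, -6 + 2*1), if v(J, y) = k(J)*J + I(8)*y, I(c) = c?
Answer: -14645/2 ≈ -7322.5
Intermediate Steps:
k(Y) = (-5 + Y)/(2*Y) (k(Y) = (-5 + Y)/((2*Y)) = (-5 + Y)*(1/(2*Y)) = (-5 + Y)/(2*Y))
v(J, y) = -5/2 + J/2 + 8*y (v(J, y) = ((-5 + J)/(2*J))*J + 8*y = (-5/2 + J/2) + 8*y = -5/2 + J/2 + 8*y)
-7313 + v(50, -6 + 2*1) = -7313 + (-5/2 + (1/2)*50 + 8*(-6 + 2*1)) = -7313 + (-5/2 + 25 + 8*(-6 + 2)) = -7313 + (-5/2 + 25 + 8*(-4)) = -7313 + (-5/2 + 25 - 32) = -7313 - 19/2 = -14645/2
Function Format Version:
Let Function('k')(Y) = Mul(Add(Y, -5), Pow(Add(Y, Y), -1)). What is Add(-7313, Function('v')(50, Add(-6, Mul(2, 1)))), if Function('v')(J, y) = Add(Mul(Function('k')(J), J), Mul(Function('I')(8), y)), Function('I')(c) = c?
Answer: Rational(-14645, 2) ≈ -7322.5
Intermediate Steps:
Function('k')(Y) = Mul(Rational(1, 2), Pow(Y, -1), Add(-5, Y)) (Function('k')(Y) = Mul(Add(-5, Y), Pow(Mul(2, Y), -1)) = Mul(Add(-5, Y), Mul(Rational(1, 2), Pow(Y, -1))) = Mul(Rational(1, 2), Pow(Y, -1), Add(-5, Y)))
Function('v')(J, y) = Add(Rational(-5, 2), Mul(Rational(1, 2), J), Mul(8, y)) (Function('v')(J, y) = Add(Mul(Mul(Rational(1, 2), Pow(J, -1), Add(-5, J)), J), Mul(8, y)) = Add(Add(Rational(-5, 2), Mul(Rational(1, 2), J)), Mul(8, y)) = Add(Rational(-5, 2), Mul(Rational(1, 2), J), Mul(8, y)))
Add(-7313, Function('v')(50, Add(-6, Mul(2, 1)))) = Add(-7313, Add(Rational(-5, 2), Mul(Rational(1, 2), 50), Mul(8, Add(-6, Mul(2, 1))))) = Add(-7313, Add(Rational(-5, 2), 25, Mul(8, Add(-6, 2)))) = Add(-7313, Add(Rational(-5, 2), 25, Mul(8, -4))) = Add(-7313, Add(Rational(-5, 2), 25, -32)) = Add(-7313, Rational(-19, 2)) = Rational(-14645, 2)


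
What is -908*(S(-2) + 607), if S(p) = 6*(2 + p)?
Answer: -551156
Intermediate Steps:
S(p) = 12 + 6*p
-908*(S(-2) + 607) = -908*((12 + 6*(-2)) + 607) = -908*((12 - 12) + 607) = -908*(0 + 607) = -908*607 = -551156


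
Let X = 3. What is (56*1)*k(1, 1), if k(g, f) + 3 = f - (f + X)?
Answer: -336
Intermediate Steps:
k(g, f) = -6 (k(g, f) = -3 + (f - (f + 3)) = -3 + (f - (3 + f)) = -3 + (f + (-3 - f)) = -3 - 3 = -6)
(56*1)*k(1, 1) = (56*1)*(-6) = 56*(-6) = -336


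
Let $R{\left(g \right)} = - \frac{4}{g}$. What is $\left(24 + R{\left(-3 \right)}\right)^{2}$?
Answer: $\frac{5776}{9} \approx 641.78$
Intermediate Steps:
$\left(24 + R{\left(-3 \right)}\right)^{2} = \left(24 - \frac{4}{-3}\right)^{2} = \left(24 - - \frac{4}{3}\right)^{2} = \left(24 + \frac{4}{3}\right)^{2} = \left(\frac{76}{3}\right)^{2} = \frac{5776}{9}$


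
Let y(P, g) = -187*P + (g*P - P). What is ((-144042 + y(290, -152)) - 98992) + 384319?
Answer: 42685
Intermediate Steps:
y(P, g) = -188*P + P*g (y(P, g) = -187*P + (P*g - P) = -187*P + (-P + P*g) = -188*P + P*g)
((-144042 + y(290, -152)) - 98992) + 384319 = ((-144042 + 290*(-188 - 152)) - 98992) + 384319 = ((-144042 + 290*(-340)) - 98992) + 384319 = ((-144042 - 98600) - 98992) + 384319 = (-242642 - 98992) + 384319 = -341634 + 384319 = 42685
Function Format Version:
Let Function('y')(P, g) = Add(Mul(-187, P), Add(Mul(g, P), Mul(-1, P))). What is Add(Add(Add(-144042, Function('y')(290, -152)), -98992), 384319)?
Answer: 42685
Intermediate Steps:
Function('y')(P, g) = Add(Mul(-188, P), Mul(P, g)) (Function('y')(P, g) = Add(Mul(-187, P), Add(Mul(P, g), Mul(-1, P))) = Add(Mul(-187, P), Add(Mul(-1, P), Mul(P, g))) = Add(Mul(-188, P), Mul(P, g)))
Add(Add(Add(-144042, Function('y')(290, -152)), -98992), 384319) = Add(Add(Add(-144042, Mul(290, Add(-188, -152))), -98992), 384319) = Add(Add(Add(-144042, Mul(290, -340)), -98992), 384319) = Add(Add(Add(-144042, -98600), -98992), 384319) = Add(Add(-242642, -98992), 384319) = Add(-341634, 384319) = 42685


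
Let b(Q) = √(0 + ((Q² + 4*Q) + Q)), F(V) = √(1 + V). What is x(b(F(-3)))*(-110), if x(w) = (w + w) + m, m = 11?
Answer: -1210 - 220*2^(¼)*√(-√2 + 5*I) ≈ -1569.8 - 475.64*I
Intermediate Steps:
b(Q) = √(Q² + 5*Q) (b(Q) = √(0 + (Q² + 5*Q)) = √(Q² + 5*Q))
x(w) = 11 + 2*w (x(w) = (w + w) + 11 = 2*w + 11 = 11 + 2*w)
x(b(F(-3)))*(-110) = (11 + 2*√(√(1 - 3)*(5 + √(1 - 3))))*(-110) = (11 + 2*√(√(-2)*(5 + √(-2))))*(-110) = (11 + 2*√((I*√2)*(5 + I*√2)))*(-110) = (11 + 2*√(I*√2*(5 + I*√2)))*(-110) = (11 + 2*(2^(¼)*√(I*(5 + I*√2))))*(-110) = (11 + 2*2^(¼)*√(I*(5 + I*√2)))*(-110) = -1210 - 220*2^(¼)*√(I*(5 + I*√2))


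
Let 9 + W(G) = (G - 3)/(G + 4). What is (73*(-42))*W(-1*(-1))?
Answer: 144102/5 ≈ 28820.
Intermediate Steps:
W(G) = -9 + (-3 + G)/(4 + G) (W(G) = -9 + (G - 3)/(G + 4) = -9 + (-3 + G)/(4 + G))
(73*(-42))*W(-1*(-1)) = (73*(-42))*((-39 - (-8)*(-1))/(4 - 1*(-1))) = -3066*(-39 - 8*1)/(4 + 1) = -3066*(-39 - 8)/5 = -3066*(-47)/5 = -3066*(-47/5) = 144102/5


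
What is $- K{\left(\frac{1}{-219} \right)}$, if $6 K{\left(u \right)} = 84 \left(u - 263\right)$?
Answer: $\frac{806372}{219} \approx 3682.1$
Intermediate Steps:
$K{\left(u \right)} = -3682 + 14 u$ ($K{\left(u \right)} = \frac{84 \left(u - 263\right)}{6} = \frac{84 \left(-263 + u\right)}{6} = \frac{-22092 + 84 u}{6} = -3682 + 14 u$)
$- K{\left(\frac{1}{-219} \right)} = - (-3682 + \frac{14}{-219}) = - (-3682 + 14 \left(- \frac{1}{219}\right)) = - (-3682 - \frac{14}{219}) = \left(-1\right) \left(- \frac{806372}{219}\right) = \frac{806372}{219}$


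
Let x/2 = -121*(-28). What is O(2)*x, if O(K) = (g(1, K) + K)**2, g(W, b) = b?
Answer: 108416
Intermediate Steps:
x = 6776 (x = 2*(-121*(-28)) = 2*3388 = 6776)
O(K) = 4*K**2 (O(K) = (K + K)**2 = (2*K)**2 = 4*K**2)
O(2)*x = (4*2**2)*6776 = (4*4)*6776 = 16*6776 = 108416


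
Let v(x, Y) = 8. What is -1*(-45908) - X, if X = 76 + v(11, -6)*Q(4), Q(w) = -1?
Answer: 45840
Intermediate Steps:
X = 68 (X = 76 + 8*(-1) = 76 - 8 = 68)
-1*(-45908) - X = -1*(-45908) - 1*68 = 45908 - 68 = 45840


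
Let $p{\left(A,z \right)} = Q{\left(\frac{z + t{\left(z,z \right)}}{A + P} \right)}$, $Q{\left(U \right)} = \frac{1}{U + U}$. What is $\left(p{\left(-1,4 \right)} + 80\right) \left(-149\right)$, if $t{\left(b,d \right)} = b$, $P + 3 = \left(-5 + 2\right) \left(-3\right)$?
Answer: $- \frac{191465}{16} \approx -11967.0$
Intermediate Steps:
$P = 6$ ($P = -3 + \left(-5 + 2\right) \left(-3\right) = -3 - -9 = -3 + 9 = 6$)
$Q{\left(U \right)} = \frac{1}{2 U}$
$p{\left(A,z \right)} = \frac{6 + A}{4 z}$ ($p{\left(A,z \right)} = \frac{1}{2 \frac{z + z}{A + 6}} = \frac{1}{2 \frac{2 z}{6 + A}} = \frac{\frac{1}{2} \frac{1}{z} \left(6 + A\right)}{2} = \frac{6 + A}{4 z}$)
$\left(p{\left(-1,4 \right)} + 80\right) \left(-149\right) = \left(\frac{6 - 1}{4 \cdot 4} + 80\right) \left(-149\right) = \left(\frac{1}{4} \cdot \frac{1}{4} \cdot 5 + 80\right) \left(-149\right) = \left(\frac{5}{16} + 80\right) \left(-149\right) = \frac{1285}{16} \left(-149\right) = - \frac{191465}{16}$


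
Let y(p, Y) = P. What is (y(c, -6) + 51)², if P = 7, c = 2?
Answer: 3364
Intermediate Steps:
y(p, Y) = 7
(y(c, -6) + 51)² = (7 + 51)² = 58² = 3364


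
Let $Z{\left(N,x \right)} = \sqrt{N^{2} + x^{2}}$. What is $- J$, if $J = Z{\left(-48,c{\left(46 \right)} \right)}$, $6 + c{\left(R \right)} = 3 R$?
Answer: $- 12 \sqrt{137} \approx -140.46$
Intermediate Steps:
$c{\left(R \right)} = -6 + 3 R$
$J = 12 \sqrt{137}$ ($J = \sqrt{\left(-48\right)^{2} + \left(-6 + 3 \cdot 46\right)^{2}} = \sqrt{2304 + \left(-6 + 138\right)^{2}} = \sqrt{2304 + 132^{2}} = \sqrt{2304 + 17424} = \sqrt{19728} = 12 \sqrt{137} \approx 140.46$)
$- J = - 12 \sqrt{137}$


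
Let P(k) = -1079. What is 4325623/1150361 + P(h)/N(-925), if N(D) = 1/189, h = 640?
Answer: -234589943468/1150361 ≈ -2.0393e+5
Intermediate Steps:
N(D) = 1/189
4325623/1150361 + P(h)/N(-925) = 4325623/1150361 - 1079/1/189 = 4325623*(1/1150361) - 1079*189 = 4325623/1150361 - 203931 = -234589943468/1150361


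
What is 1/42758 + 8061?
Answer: 344672239/42758 ≈ 8061.0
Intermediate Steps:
1/42758 + 8061 = 344672239/42758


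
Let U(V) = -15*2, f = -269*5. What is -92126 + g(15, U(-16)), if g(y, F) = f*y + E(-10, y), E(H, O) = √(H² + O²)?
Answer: -112301 + 5*√13 ≈ -1.1228e+5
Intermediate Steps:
f = -1345
U(V) = -30
g(y, F) = √(100 + y²) - 1345*y (g(y, F) = -1345*y + √((-10)² + y²) = -1345*y + √(100 + y²) = √(100 + y²) - 1345*y)
-92126 + g(15, U(-16)) = -92126 + (√(100 + 15²) - 1345*15) = -92126 + (√(100 + 225) - 20175) = -92126 + (√325 - 20175) = -92126 + (5*√13 - 20175) = -92126 + (-20175 + 5*√13) = -112301 + 5*√13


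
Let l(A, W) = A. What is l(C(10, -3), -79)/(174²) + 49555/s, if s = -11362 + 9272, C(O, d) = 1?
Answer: -13639319/575244 ≈ -23.710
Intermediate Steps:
s = -2090
l(C(10, -3), -79)/(174²) + 49555/s = 1/174² + 49555/(-2090) = 1/30276 + 49555*(-1/2090) = 1*(1/30276) - 901/38 = 1/30276 - 901/38 = -13639319/575244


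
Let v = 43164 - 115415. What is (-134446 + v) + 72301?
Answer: -134396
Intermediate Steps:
v = -72251
(-134446 + v) + 72301 = (-134446 - 72251) + 72301 = -206697 + 72301 = -134396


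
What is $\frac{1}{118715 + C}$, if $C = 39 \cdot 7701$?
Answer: $\frac{1}{419054} \approx 2.3863 \cdot 10^{-6}$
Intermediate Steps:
$C = 300339$
$\frac{1}{118715 + C} = \frac{1}{118715 + 300339} = \frac{1}{419054}$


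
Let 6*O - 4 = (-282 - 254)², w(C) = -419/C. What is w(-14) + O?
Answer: 2012357/42 ≈ 47913.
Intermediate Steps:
O = 143650/3 (O = ⅔ + (-282 - 254)²/6 = ⅔ + (⅙)*(-536)² = ⅔ + (⅙)*287296 = ⅔ + 143648/3 = 143650/3 ≈ 47883.)
w(-14) + O = -419/(-14) + 143650/3 = -419*(-1/14) + 143650/3 = 419/14 + 143650/3 = 2012357/42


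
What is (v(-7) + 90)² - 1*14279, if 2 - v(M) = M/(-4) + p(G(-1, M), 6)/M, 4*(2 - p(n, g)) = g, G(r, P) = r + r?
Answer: -4798895/784 ≈ -6121.0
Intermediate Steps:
G(r, P) = 2*r
p(n, g) = 2 - g/4
v(M) = 2 - 1/(2*M) + M/4 (v(M) = 2 - (M/(-4) + (2 - ¼*6)/M) = 2 - (M*(-¼) + (2 - 3/2)/M) = 2 - (-M/4 + 1/(2*M)) = 2 - (1/(2*M) - M/4) = 2 + (-1/(2*M) + M/4) = 2 - 1/(2*M) + M/4)
(v(-7) + 90)² - 1*14279 = ((¼)*(-2 - 7*(8 - 7))/(-7) + 90)² - 1*14279 = ((¼)*(-⅐)*(-2 - 7*1) + 90)² - 14279 = ((¼)*(-⅐)*(-2 - 7) + 90)² - 14279 = ((¼)*(-⅐)*(-9) + 90)² - 14279 = (9/28 + 90)² - 14279 = (2529/28)² - 14279 = 6395841/784 - 14279 = -4798895/784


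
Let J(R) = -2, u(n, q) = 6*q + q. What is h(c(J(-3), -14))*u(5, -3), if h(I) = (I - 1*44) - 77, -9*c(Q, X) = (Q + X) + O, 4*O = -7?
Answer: 29995/12 ≈ 2499.6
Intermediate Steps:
u(n, q) = 7*q
O = -7/4 (O = (¼)*(-7) = -7/4 ≈ -1.7500)
c(Q, X) = 7/36 - Q/9 - X/9 (c(Q, X) = -((Q + X) - 7/4)/9 = -(-7/4 + Q + X)/9 = 7/36 - Q/9 - X/9)
h(I) = -121 + I (h(I) = (I - 44) - 77 = (-44 + I) - 77 = -121 + I)
h(c(J(-3), -14))*u(5, -3) = (-121 + (7/36 - ⅑*(-2) - ⅑*(-14)))*(7*(-3)) = (-121 + (7/36 + 2/9 + 14/9))*(-21) = (-121 + 71/36)*(-21) = -4285/36*(-21) = 29995/12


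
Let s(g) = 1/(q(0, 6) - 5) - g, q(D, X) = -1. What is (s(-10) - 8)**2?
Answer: 121/36 ≈ 3.3611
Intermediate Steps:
s(g) = -1/6 - g (s(g) = 1/(-1 - 5) - g = 1/(-6) - g = -1/6 - g)
(s(-10) - 8)**2 = ((-1/6 - 1*(-10)) - 8)**2 = ((-1/6 + 10) - 8)**2 = (59/6 - 8)**2 = (11/6)**2 = 121/36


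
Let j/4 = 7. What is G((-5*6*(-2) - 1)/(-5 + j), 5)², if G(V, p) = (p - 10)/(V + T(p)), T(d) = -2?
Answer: 13225/169 ≈ 78.254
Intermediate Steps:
j = 28 (j = 4*7 = 28)
G(V, p) = (-10 + p)/(-2 + V) (G(V, p) = (p - 10)/(V - 2) = (-10 + p)/(-2 + V))
G((-5*6*(-2) - 1)/(-5 + j), 5)² = ((-10 + 5)/(-2 + (-5*6*(-2) - 1)/(-5 + 28)))² = (-5/(-2 + (-30*(-2) - 1)/23))² = (-5/(-2 + (60 - 1)*(1/23)))² = (-5/(-2 + 59*(1/23)))² = (-5/(-2 + 59/23))² = (-5/(13/23))² = ((23/13)*(-5))² = (-115/13)² = 13225/169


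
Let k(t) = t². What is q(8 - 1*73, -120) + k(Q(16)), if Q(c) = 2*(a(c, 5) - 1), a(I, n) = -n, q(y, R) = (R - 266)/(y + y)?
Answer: 9553/65 ≈ 146.97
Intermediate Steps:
q(y, R) = (-266 + R)/(2*y) (q(y, R) = (-266 + R)/((2*y)) = (-266 + R)*(1/(2*y)) = (-266 + R)/(2*y))
Q(c) = -12 (Q(c) = 2*(-1*5 - 1) = 2*(-5 - 1) = 2*(-6) = -12)
q(8 - 1*73, -120) + k(Q(16)) = (-266 - 120)/(2*(8 - 1*73)) + (-12)² = (½)*(-386)/(8 - 73) + 144 = (½)*(-386)/(-65) + 144 = (½)*(-1/65)*(-386) + 144 = 193/65 + 144 = 9553/65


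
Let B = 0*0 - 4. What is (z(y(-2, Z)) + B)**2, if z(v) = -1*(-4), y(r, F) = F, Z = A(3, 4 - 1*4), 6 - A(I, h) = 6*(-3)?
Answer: 0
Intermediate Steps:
A(I, h) = 24 (A(I, h) = 6 - 6*(-3) = 6 - 1*(-18) = 6 + 18 = 24)
Z = 24
z(v) = 4
B = -4 (B = 0 - 4 = -4)
(z(y(-2, Z)) + B)**2 = (4 - 4)**2 = 0**2 = 0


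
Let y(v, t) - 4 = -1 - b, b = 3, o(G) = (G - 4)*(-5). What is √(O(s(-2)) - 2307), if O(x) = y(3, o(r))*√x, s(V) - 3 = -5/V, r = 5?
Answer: I*√2307 ≈ 48.031*I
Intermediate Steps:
s(V) = 3 - 5/V
o(G) = 20 - 5*G (o(G) = (-4 + G)*(-5) = 20 - 5*G)
y(v, t) = 0 (y(v, t) = 4 + (-1 - 1*3) = 4 + (-1 - 3) = 4 - 4 = 0)
O(x) = 0 (O(x) = 0*√x = 0)
√(O(s(-2)) - 2307) = √(0 - 2307) = √(-2307) = I*√2307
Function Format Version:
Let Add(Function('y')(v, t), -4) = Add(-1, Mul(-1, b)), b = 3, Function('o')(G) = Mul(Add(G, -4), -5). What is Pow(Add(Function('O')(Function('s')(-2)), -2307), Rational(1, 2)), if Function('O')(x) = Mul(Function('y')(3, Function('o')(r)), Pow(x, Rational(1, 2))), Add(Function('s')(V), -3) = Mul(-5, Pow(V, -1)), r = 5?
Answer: Mul(I, Pow(2307, Rational(1, 2))) ≈ Mul(48.031, I)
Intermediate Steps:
Function('s')(V) = Add(3, Mul(-5, Pow(V, -1)))
Function('o')(G) = Add(20, Mul(-5, G)) (Function('o')(G) = Mul(Add(-4, G), -5) = Add(20, Mul(-5, G)))
Function('y')(v, t) = 0 (Function('y')(v, t) = Add(4, Add(-1, Mul(-1, 3))) = Add(4, Add(-1, -3)) = Add(4, -4) = 0)
Function('O')(x) = 0 (Function('O')(x) = Mul(0, Pow(x, Rational(1, 2))) = 0)
Pow(Add(Function('O')(Function('s')(-2)), -2307), Rational(1, 2)) = Pow(Add(0, -2307), Rational(1, 2)) = Pow(-2307, Rational(1, 2)) = Mul(I, Pow(2307, Rational(1, 2)))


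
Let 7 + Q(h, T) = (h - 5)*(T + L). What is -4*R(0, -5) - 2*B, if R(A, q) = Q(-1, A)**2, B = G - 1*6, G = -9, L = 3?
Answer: -2470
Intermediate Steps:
Q(h, T) = -7 + (-5 + h)*(3 + T) (Q(h, T) = -7 + (h - 5)*(T + 3) = -7 + (-5 + h)*(3 + T))
B = -15 (B = -9 - 1*6 = -9 - 6 = -15)
R(A, q) = (-25 - 6*A)**2 (R(A, q) = (-22 - 5*A + 3*(-1) + A*(-1))**2 = (-22 - 5*A - 3 - A)**2 = (-25 - 6*A)**2)
-4*R(0, -5) - 2*B = -4*(25 + 6*0)**2 - 2*(-15) = -4*(25 + 0)**2 + 30 = -4*25**2 + 30 = -4*625 + 30 = -2500 + 30 = -2470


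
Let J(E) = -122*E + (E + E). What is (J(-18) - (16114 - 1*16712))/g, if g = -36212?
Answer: -1379/18106 ≈ -0.076163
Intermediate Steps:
J(E) = -120*E (J(E) = -122*E + 2*E = -120*E)
(J(-18) - (16114 - 1*16712))/g = (-120*(-18) - (16114 - 1*16712))/(-36212) = (2160 - (16114 - 16712))*(-1/36212) = (2160 - 1*(-598))*(-1/36212) = (2160 + 598)*(-1/36212) = 2758*(-1/36212) = -1379/18106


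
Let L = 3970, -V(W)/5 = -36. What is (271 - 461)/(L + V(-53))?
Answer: -19/415 ≈ -0.045783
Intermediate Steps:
V(W) = 180 (V(W) = -5*(-36) = 180)
(271 - 461)/(L + V(-53)) = (271 - 461)/(3970 + 180) = -190/4150 = -190*1/4150 = -19/415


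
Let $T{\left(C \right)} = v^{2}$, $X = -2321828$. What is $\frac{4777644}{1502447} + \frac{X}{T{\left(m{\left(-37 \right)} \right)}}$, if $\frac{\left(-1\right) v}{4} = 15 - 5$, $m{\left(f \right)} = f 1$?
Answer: $- \frac{870194820679}{600978800} \approx -1448.0$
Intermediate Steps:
$m{\left(f \right)} = f$
$v = -40$ ($v = - 4 \left(15 - 5\right) = \left(-4\right) 10 = -40$)
$T{\left(C \right)} = 1600$ ($T{\left(C \right)} = \left(-40\right)^{2} = 1600$)
$\frac{4777644}{1502447} + \frac{X}{T{\left(m{\left(-37 \right)} \right)}} = \frac{4777644}{1502447} - \frac{2321828}{1600} = 4777644 \cdot \frac{1}{1502447} - \frac{580457}{400} = \frac{4777644}{1502447} - \frac{580457}{400} = - \frac{870194820679}{600978800}$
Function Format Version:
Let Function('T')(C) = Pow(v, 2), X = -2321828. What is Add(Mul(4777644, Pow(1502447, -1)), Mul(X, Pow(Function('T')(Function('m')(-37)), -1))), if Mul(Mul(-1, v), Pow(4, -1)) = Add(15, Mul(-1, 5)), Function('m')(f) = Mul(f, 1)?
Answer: Rational(-870194820679, 600978800) ≈ -1448.0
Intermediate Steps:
Function('m')(f) = f
v = -40 (v = Mul(-4, Add(15, Mul(-1, 5))) = Mul(-4, Add(15, -5)) = Mul(-4, 10) = -40)
Function('T')(C) = 1600 (Function('T')(C) = Pow(-40, 2) = 1600)
Add(Mul(4777644, Pow(1502447, -1)), Mul(X, Pow(Function('T')(Function('m')(-37)), -1))) = Add(Mul(4777644, Pow(1502447, -1)), Mul(-2321828, Pow(1600, -1))) = Add(Mul(4777644, Rational(1, 1502447)), Mul(-2321828, Rational(1, 1600))) = Add(Rational(4777644, 1502447), Rational(-580457, 400)) = Rational(-870194820679, 600978800)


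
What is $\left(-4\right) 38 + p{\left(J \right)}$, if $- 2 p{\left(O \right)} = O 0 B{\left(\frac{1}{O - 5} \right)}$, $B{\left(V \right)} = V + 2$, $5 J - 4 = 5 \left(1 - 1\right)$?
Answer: $-152$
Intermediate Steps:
$J = \frac{4}{5}$ ($J = \frac{4}{5} + \frac{5 \left(1 - 1\right)}{5} = \frac{4}{5} + \frac{5 \cdot 0}{5} = \frac{4}{5} + \frac{1}{5} \cdot 0 = \frac{4}{5} + 0 = \frac{4}{5} \approx 0.8$)
$B{\left(V \right)} = 2 + V$
$p{\left(O \right)} = 0$ ($p{\left(O \right)} = - \frac{O 0 \left(2 + \frac{1}{O - 5}\right)}{2} = - \frac{0 \left(2 + \frac{1}{-5 + O}\right)}{2} = \left(- \frac{1}{2}\right) 0 = 0$)
$\left(-4\right) 38 + p{\left(J \right)} = \left(-4\right) 38 + 0 = -152 + 0 = -152$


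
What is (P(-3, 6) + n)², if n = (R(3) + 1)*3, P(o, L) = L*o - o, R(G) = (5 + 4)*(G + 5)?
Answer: 41616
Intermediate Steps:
R(G) = 45 + 9*G (R(G) = 9*(5 + G) = 45 + 9*G)
P(o, L) = -o + L*o
n = 219 (n = ((45 + 9*3) + 1)*3 = ((45 + 27) + 1)*3 = (72 + 1)*3 = 73*3 = 219)
(P(-3, 6) + n)² = (-3*(-1 + 6) + 219)² = (-3*5 + 219)² = (-15 + 219)² = 204² = 41616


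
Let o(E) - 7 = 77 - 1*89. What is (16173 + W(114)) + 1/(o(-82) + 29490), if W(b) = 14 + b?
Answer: 480634986/29485 ≈ 16301.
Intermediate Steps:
o(E) = -5 (o(E) = 7 + (77 - 1*89) = 7 + (77 - 89) = 7 - 12 = -5)
(16173 + W(114)) + 1/(o(-82) + 29490) = (16173 + (14 + 114)) + 1/(-5 + 29490) = (16173 + 128) + 1/29485 = 16301 + 1/29485 = 480634986/29485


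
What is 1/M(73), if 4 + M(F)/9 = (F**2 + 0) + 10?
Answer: 1/48015 ≈ 2.0827e-5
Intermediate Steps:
M(F) = 54 + 9*F**2 (M(F) = -36 + 9*((F**2 + 0) + 10) = -36 + 9*(F**2 + 10) = -36 + 9*(10 + F**2) = -36 + (90 + 9*F**2) = 54 + 9*F**2)
1/M(73) = 1/(54 + 9*73**2) = 1/(54 + 9*5329) = 1/(54 + 47961) = 1/48015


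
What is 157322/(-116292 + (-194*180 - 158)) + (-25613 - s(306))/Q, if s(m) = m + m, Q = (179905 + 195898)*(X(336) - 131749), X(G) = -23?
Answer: -3895315349446351/3747944883047460 ≈ -1.0393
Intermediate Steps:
Q = -49520312916 (Q = (179905 + 195898)*(-23 - 131749) = 375803*(-131772) = -49520312916)
s(m) = 2*m
157322/(-116292 + (-194*180 - 158)) + (-25613 - s(306))/Q = 157322/(-116292 + (-194*180 - 158)) + (-25613 - 2*306)/(-49520312916) = 157322/(-116292 + (-34920 - 158)) + (-25613 - 1*612)*(-1/49520312916) = 157322/(-116292 - 35078) + (-25613 - 612)*(-1/49520312916) = 157322/(-151370) - 26225*(-1/49520312916) = 157322*(-1/151370) + 26225/49520312916 = -78661/75685 + 26225/49520312916 = -3895315349446351/3747944883047460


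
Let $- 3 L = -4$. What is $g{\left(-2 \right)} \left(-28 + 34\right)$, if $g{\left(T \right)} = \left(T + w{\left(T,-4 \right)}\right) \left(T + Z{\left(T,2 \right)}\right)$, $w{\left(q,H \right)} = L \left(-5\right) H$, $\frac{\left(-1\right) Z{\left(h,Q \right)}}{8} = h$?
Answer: $2072$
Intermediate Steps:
$L = \frac{4}{3}$ ($L = \left(- \frac{1}{3}\right) \left(-4\right) = \frac{4}{3} \approx 1.3333$)
$Z{\left(h,Q \right)} = - 8 h$
$w{\left(q,H \right)} = - \frac{20 H}{3}$ ($w{\left(q,H \right)} = \frac{4}{3} \left(-5\right) H = - \frac{20 H}{3}$)
$g{\left(T \right)} = - 7 T \left(\frac{80}{3} + T\right)$ ($g{\left(T \right)} = \left(T - - \frac{80}{3}\right) \left(T - 8 T\right) = \left(T + \frac{80}{3}\right) \left(- 7 T\right) = \left(\frac{80}{3} + T\right) \left(- 7 T\right) = - 7 T \left(\frac{80}{3} + T\right)$)
$g{\left(-2 \right)} \left(-28 + 34\right) = \frac{7}{3} \left(-2\right) \left(-80 - -6\right) \left(-28 + 34\right) = \frac{7}{3} \left(-2\right) \left(-80 + 6\right) 6 = \frac{7}{3} \left(-2\right) \left(-74\right) 6 = \frac{1036}{3} \cdot 6 = 2072$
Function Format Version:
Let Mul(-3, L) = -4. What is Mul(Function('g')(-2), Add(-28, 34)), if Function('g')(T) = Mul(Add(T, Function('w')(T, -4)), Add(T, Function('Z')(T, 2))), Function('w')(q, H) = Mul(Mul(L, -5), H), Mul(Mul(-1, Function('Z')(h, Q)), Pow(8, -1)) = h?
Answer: 2072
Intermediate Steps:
L = Rational(4, 3) (L = Mul(Rational(-1, 3), -4) = Rational(4, 3) ≈ 1.3333)
Function('Z')(h, Q) = Mul(-8, h)
Function('w')(q, H) = Mul(Rational(-20, 3), H) (Function('w')(q, H) = Mul(Mul(Rational(4, 3), -5), H) = Mul(Rational(-20, 3), H))
Function('g')(T) = Mul(-7, T, Add(Rational(80, 3), T)) (Function('g')(T) = Mul(Add(T, Mul(Rational(-20, 3), -4)), Add(T, Mul(-8, T))) = Mul(Add(T, Rational(80, 3)), Mul(-7, T)) = Mul(Add(Rational(80, 3), T), Mul(-7, T)) = Mul(-7, T, Add(Rational(80, 3), T)))
Mul(Function('g')(-2), Add(-28, 34)) = Mul(Mul(Rational(7, 3), -2, Add(-80, Mul(-3, -2))), Add(-28, 34)) = Mul(Mul(Rational(7, 3), -2, Add(-80, 6)), 6) = Mul(Mul(Rational(7, 3), -2, -74), 6) = Mul(Rational(1036, 3), 6) = 2072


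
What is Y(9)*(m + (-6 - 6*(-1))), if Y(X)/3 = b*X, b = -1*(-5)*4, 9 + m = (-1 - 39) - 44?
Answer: -50220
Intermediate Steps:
m = -93 (m = -9 + ((-1 - 39) - 44) = -9 + (-40 - 44) = -9 - 84 = -93)
b = 20 (b = 5*4 = 20)
Y(X) = 60*X (Y(X) = 3*(20*X) = 60*X)
Y(9)*(m + (-6 - 6*(-1))) = (60*9)*(-93 + (-6 - 6*(-1))) = 540*(-93 + (-6 + 6)) = 540*(-93 + 0) = 540*(-93) = -50220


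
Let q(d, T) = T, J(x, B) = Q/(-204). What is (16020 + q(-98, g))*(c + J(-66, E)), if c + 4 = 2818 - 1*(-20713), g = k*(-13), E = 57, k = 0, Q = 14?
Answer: 6407324490/17 ≈ 3.7690e+8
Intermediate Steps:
J(x, B) = -7/102 (J(x, B) = 14/(-204) = 14*(-1/204) = -7/102)
g = 0 (g = 0*(-13) = 0)
c = 23527 (c = -4 + (2818 - 1*(-20713)) = -4 + (2818 + 20713) = -4 + 23531 = 23527)
(16020 + q(-98, g))*(c + J(-66, E)) = (16020 + 0)*(23527 - 7/102) = 16020*(2399747/102) = 6407324490/17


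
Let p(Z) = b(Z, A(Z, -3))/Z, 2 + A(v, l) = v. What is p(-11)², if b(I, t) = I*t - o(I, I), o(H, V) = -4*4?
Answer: 25281/121 ≈ 208.93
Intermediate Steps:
A(v, l) = -2 + v
o(H, V) = -16
b(I, t) = 16 + I*t (b(I, t) = I*t - 1*(-16) = I*t + 16 = 16 + I*t)
p(Z) = (16 + Z*(-2 + Z))/Z
p(-11)² = (-2 - 11 + 16/(-11))² = (-2 - 11 + 16*(-1/11))² = (-2 - 11 - 16/11)² = (-159/11)² = 25281/121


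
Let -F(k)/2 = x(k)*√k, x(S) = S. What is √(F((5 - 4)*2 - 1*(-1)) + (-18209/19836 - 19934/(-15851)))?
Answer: √(7707484653665 - 136171088945496*√3)/4763946 ≈ 3.1706*I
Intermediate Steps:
F(k) = -2*k^(3/2) (F(k) = -2*k*√k = -2*k^(3/2))
√(F((5 - 4)*2 - 1*(-1)) + (-18209/19836 - 19934/(-15851))) = √(-2*((5 - 4)*2 - 1*(-1))^(3/2) + (-18209/19836 - 19934/(-15851))) = √(-2*(1*2 + 1)^(3/2) + (-18209*1/19836 - 19934*(-1/15851))) = √(-2*(2 + 1)^(3/2) + (-18209/19836 + 19934/15851)) = √(-6*√3 + 106779965/314420436) = √(106779965/314420436 - 6*√3)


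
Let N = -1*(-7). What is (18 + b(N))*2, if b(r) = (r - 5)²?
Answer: 44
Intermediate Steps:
N = 7
b(r) = (-5 + r)²
(18 + b(N))*2 = (18 + (-5 + 7)²)*2 = (18 + 2²)*2 = (18 + 4)*2 = 22*2 = 44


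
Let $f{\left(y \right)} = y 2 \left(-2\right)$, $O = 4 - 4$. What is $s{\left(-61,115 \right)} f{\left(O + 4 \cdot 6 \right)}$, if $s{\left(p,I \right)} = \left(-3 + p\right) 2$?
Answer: $12288$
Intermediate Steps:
$O = 0$
$f{\left(y \right)} = - 4 y$ ($f{\left(y \right)} = 2 y \left(-2\right) = - 4 y$)
$s{\left(p,I \right)} = -6 + 2 p$
$s{\left(-61,115 \right)} f{\left(O + 4 \cdot 6 \right)} = \left(-6 + 2 \left(-61\right)\right) \left(- 4 \left(0 + 4 \cdot 6\right)\right) = \left(-6 - 122\right) \left(- 4 \left(0 + 24\right)\right) = - 128 \left(\left(-4\right) 24\right) = \left(-128\right) \left(-96\right) = 12288$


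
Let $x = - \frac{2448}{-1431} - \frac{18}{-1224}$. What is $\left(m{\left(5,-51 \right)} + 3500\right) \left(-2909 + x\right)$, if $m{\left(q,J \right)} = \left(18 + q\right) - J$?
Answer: $- \frac{56171580511}{5406} \approx -1.0391 \cdot 10^{7}$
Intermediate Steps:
$x = \frac{18655}{10812}$ ($x = \left(-2448\right) \left(- \frac{1}{1431}\right) - - \frac{1}{68} = \frac{272}{159} + \frac{1}{68} = \frac{18655}{10812} \approx 1.7254$)
$m{\left(q,J \right)} = 18 + q - J$
$\left(m{\left(5,-51 \right)} + 3500\right) \left(-2909 + x\right) = \left(\left(18 + 5 - -51\right) + 3500\right) \left(-2909 + \frac{18655}{10812}\right) = \left(\left(18 + 5 + 51\right) + 3500\right) \left(- \frac{31433453}{10812}\right) = \left(74 + 3500\right) \left(- \frac{31433453}{10812}\right) = 3574 \left(- \frac{31433453}{10812}\right) = - \frac{56171580511}{5406}$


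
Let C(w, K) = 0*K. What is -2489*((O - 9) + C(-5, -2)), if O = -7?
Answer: 39824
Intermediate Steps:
C(w, K) = 0
-2489*((O - 9) + C(-5, -2)) = -2489*((-7 - 9) + 0) = -2489*(-16 + 0) = -2489*(-16) = 39824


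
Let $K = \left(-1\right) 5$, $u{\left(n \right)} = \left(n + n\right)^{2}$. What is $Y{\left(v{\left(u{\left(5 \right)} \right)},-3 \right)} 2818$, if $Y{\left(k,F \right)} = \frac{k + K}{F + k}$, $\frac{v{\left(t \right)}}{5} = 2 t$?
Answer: $\frac{2803910}{997} \approx 2812.3$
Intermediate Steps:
$u{\left(n \right)} = 4 n^{2}$ ($u{\left(n \right)} = \left(2 n\right)^{2} = 4 n^{2}$)
$v{\left(t \right)} = 10 t$ ($v{\left(t \right)} = 5 \cdot 2 t = 10 t$)
$K = -5$
$Y{\left(k,F \right)} = \frac{-5 + k}{F + k}$ ($Y{\left(k,F \right)} = \frac{k - 5}{F + k} = \frac{-5 + k}{F + k}$)
$Y{\left(v{\left(u{\left(5 \right)} \right)},-3 \right)} 2818 = \frac{-5 + 10 \cdot 4 \cdot 5^{2}}{-3 + 10 \cdot 4 \cdot 5^{2}} \cdot 2818 = \frac{-5 + 10 \cdot 4 \cdot 25}{-3 + 10 \cdot 4 \cdot 25} \cdot 2818 = \frac{-5 + 10 \cdot 100}{-3 + 10 \cdot 100} \cdot 2818 = \frac{-5 + 1000}{-3 + 1000} \cdot 2818 = \frac{1}{997} \cdot 995 \cdot 2818 = \frac{995}{997} \cdot 2818 = \frac{2803910}{997}$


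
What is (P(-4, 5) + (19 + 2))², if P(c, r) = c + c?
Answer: 169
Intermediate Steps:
P(c, r) = 2*c
(P(-4, 5) + (19 + 2))² = (2*(-4) + (19 + 2))² = (-8 + 21)² = 13² = 169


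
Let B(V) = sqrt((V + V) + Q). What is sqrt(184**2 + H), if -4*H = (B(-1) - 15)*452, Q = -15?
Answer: sqrt(35551 - 113*I*sqrt(17)) ≈ 188.55 - 1.235*I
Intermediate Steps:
B(V) = sqrt(-15 + 2*V) (B(V) = sqrt((V + V) - 15) = sqrt(2*V - 15) = sqrt(-15 + 2*V))
H = 1695 - 113*I*sqrt(17) (H = -(sqrt(-15 + 2*(-1)) - 15)*452/4 = -(sqrt(-15 - 2) - 15)*452/4 = -(sqrt(-17) - 15)*452/4 = -(I*sqrt(17) - 15)*452/4 = -(-15 + I*sqrt(17))*452/4 = -(-6780 + 452*I*sqrt(17))/4 = 1695 - 113*I*sqrt(17) ≈ 1695.0 - 465.91*I)
sqrt(184**2 + H) = sqrt(184**2 + (1695 - 113*I*sqrt(17))) = sqrt(33856 + (1695 - 113*I*sqrt(17))) = sqrt(35551 - 113*I*sqrt(17))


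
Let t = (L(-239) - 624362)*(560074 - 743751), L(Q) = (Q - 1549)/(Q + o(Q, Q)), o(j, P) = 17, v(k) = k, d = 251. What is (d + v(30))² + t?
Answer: 4243142931549/37 ≈ 1.1468e+11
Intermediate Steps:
L(Q) = (-1549 + Q)/(17 + Q) (L(Q) = (Q - 1549)/(Q + 17) = (-1549 + Q)/(17 + Q))
t = 4243140009992/37 (t = ((-1549 - 239)/(17 - 239) - 624362)*(560074 - 743751) = (-1788/(-222) - 624362)*(-183677) = (-1/222*(-1788) - 624362)*(-183677) = (298/37 - 624362)*(-183677) = -23101096/37*(-183677) = 4243140009992/37 ≈ 1.1468e+11)
(d + v(30))² + t = (251 + 30)² + 4243140009992/37 = 281² + 4243140009992/37 = 78961 + 4243140009992/37 = 4243142931549/37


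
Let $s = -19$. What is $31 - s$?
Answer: $50$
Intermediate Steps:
$31 - s = 31 - -19 = 31 + 19 = 50$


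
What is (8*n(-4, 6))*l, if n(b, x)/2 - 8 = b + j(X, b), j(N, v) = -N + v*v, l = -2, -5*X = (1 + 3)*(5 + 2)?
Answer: -4096/5 ≈ -819.20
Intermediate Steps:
X = -28/5 (X = -(1 + 3)*(5 + 2)/5 = -4*7/5 = -1/5*28 = -28/5 ≈ -5.6000)
j(N, v) = v**2 - N (j(N, v) = -N + v**2 = v**2 - N)
n(b, x) = 136/5 + 2*b + 2*b**2 (n(b, x) = 16 + 2*(b + (b**2 - 1*(-28/5))) = 16 + 2*(b + (b**2 + 28/5)) = 16 + 2*(b + (28/5 + b**2)) = 16 + 2*(28/5 + b + b**2) = 16 + (56/5 + 2*b + 2*b**2) = 136/5 + 2*b + 2*b**2)
(8*n(-4, 6))*l = (8*(136/5 + 2*(-4) + 2*(-4)**2))*(-2) = (8*(136/5 - 8 + 2*16))*(-2) = (8*(136/5 - 8 + 32))*(-2) = (8*(256/5))*(-2) = (2048/5)*(-2) = -4096/5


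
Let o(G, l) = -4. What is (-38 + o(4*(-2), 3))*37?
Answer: -1554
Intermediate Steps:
(-38 + o(4*(-2), 3))*37 = (-38 - 4)*37 = -42*37 = -1554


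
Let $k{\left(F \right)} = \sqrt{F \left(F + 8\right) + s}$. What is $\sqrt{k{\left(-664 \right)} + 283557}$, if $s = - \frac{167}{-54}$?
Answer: $\frac{\sqrt{10208052 + 2 \sqrt{141130218}}}{6} \approx 533.12$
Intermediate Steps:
$s = \frac{167}{54}$ ($s = \left(-167\right) \left(- \frac{1}{54}\right) = \frac{167}{54} \approx 3.0926$)
$k{\left(F \right)} = \sqrt{\frac{167}{54} + F \left(8 + F\right)}$ ($k{\left(F \right)} = \sqrt{F \left(F + 8\right) + \frac{167}{54}} = \sqrt{F \left(8 + F\right) + \frac{167}{54}} = \sqrt{\frac{167}{54} + F \left(8 + F\right)}$)
$\sqrt{k{\left(-664 \right)} + 283557} = \sqrt{\frac{\sqrt{1002 + 324 \left(-664\right)^{2} + 2592 \left(-664\right)}}{18} + 283557} = \sqrt{\frac{\sqrt{1002 + 324 \cdot 440896 - 1721088}}{18} + 283557} = \sqrt{\frac{\sqrt{1002 + 142850304 - 1721088}}{18} + 283557} = \sqrt{\frac{\sqrt{141130218}}{18} + 283557} = \sqrt{283557 + \frac{\sqrt{141130218}}{18}}$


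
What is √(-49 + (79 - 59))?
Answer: I*√29 ≈ 5.3852*I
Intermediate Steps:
√(-49 + (79 - 59)) = √(-49 + 20) = √(-29) = I*√29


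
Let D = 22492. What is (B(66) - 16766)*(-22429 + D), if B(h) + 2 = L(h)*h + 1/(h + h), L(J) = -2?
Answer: -46846779/44 ≈ -1.0647e+6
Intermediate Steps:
B(h) = -2 + 1/(2*h) - 2*h (B(h) = -2 + (-2*h + 1/(h + h)) = -2 + (-2*h + 1/(2*h)) = -2 + (1/(2*h) - 2*h) = -2 + 1/(2*h) - 2*h)
(B(66) - 16766)*(-22429 + D) = ((-2 + (1/2)/66 - 2*66) - 16766)*(-22429 + 22492) = ((-2 + (1/2)*(1/66) - 132) - 16766)*63 = ((-2 + 1/132 - 132) - 16766)*63 = (-17687/132 - 16766)*63 = -2230799/132*63 = -46846779/44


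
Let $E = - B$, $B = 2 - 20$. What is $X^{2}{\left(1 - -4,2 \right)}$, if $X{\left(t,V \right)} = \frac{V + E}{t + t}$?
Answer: $4$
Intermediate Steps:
$B = -18$ ($B = 2 - 20 = -18$)
$E = 18$ ($E = \left(-1\right) \left(-18\right) = 18$)
$X{\left(t,V \right)} = \frac{18 + V}{2 t}$ ($X{\left(t,V \right)} = \frac{V + 18}{t + t} = \frac{18 + V}{2 t}$)
$X^{2}{\left(1 - -4,2 \right)} = \left(\frac{18 + 2}{2 \left(1 - -4\right)}\right)^{2} = \left(\frac{1}{2} \frac{1}{1 + 4} \cdot 20\right)^{2} = \left(\frac{1}{2} \cdot \frac{1}{5} \cdot 20\right)^{2} = 2^{2} = 4$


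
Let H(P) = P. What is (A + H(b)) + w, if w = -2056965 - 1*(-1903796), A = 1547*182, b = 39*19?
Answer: 129126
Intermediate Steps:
b = 741
A = 281554
w = -153169 (w = -2056965 + 1903796 = -153169)
(A + H(b)) + w = (281554 + 741) - 153169 = 282295 - 153169 = 129126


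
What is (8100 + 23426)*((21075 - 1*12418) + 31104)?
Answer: 1253505286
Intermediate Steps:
(8100 + 23426)*((21075 - 1*12418) + 31104) = 31526*((21075 - 12418) + 31104) = 31526*(8657 + 31104) = 31526*39761 = 1253505286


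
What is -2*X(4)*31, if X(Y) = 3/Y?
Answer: -93/2 ≈ -46.500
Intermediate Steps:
-2*X(4)*31 = -6/4*31 = -2*3/4*31 = -3/2*31 = -93/2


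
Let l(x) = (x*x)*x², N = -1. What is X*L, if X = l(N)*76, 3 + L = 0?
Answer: -228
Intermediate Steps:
l(x) = x⁴ (l(x) = x²*x² = x⁴)
L = -3 (L = -3 + 0 = -3)
X = 76 (X = (-1)⁴*76 = 1*76 = 76)
X*L = 76*(-3) = -228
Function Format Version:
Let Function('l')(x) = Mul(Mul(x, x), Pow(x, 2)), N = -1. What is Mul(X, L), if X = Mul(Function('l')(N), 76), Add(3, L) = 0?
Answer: -228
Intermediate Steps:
Function('l')(x) = Pow(x, 4) (Function('l')(x) = Mul(Pow(x, 2), Pow(x, 2)) = Pow(x, 4))
L = -3 (L = Add(-3, 0) = -3)
X = 76 (X = Mul(Pow(-1, 4), 76) = Mul(1, 76) = 76)
Mul(X, L) = Mul(76, -3) = -228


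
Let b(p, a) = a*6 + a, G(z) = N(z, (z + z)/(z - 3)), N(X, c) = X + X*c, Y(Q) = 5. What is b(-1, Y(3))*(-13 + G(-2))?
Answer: -581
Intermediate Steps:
G(z) = z*(1 + 2*z/(-3 + z)) (G(z) = z*(1 + (z + z)/(z - 3)) = z*(1 + (2*z)/(-3 + z)) = z*(1 + 2*z/(-3 + z)))
b(p, a) = 7*a (b(p, a) = 6*a + a = 7*a)
b(-1, Y(3))*(-13 + G(-2)) = (7*5)*(-13 + 3*(-2)*(-1 - 2)/(-3 - 2)) = 35*(-13 + 3*(-2)*(-3)/(-5)) = 35*(-13 + 3*(-2)*(-⅕)*(-3)) = 35*(-13 - 18/5) = 35*(-83/5) = -581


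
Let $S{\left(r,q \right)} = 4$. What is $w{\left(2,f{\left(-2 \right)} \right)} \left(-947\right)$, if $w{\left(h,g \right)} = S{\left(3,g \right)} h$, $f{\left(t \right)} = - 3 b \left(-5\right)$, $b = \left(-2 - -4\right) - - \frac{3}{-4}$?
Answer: $-7576$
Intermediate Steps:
$b = \frac{5}{4}$ ($b = \left(-2 + 4\right) - \left(-3\right) \left(- \frac{1}{4}\right) = 2 - \frac{3}{4} = \frac{5}{4} \approx 1.25$)
$f{\left(t \right)} = \frac{75}{4}$ ($f{\left(t \right)} = \left(-3\right) \frac{5}{4} \left(-5\right) = \left(- \frac{15}{4}\right) \left(-5\right) = \frac{75}{4}$)
$w{\left(h,g \right)} = 4 h$
$w{\left(2,f{\left(-2 \right)} \right)} \left(-947\right) = 4 \cdot 2 \left(-947\right) = 8 \left(-947\right) = -7576$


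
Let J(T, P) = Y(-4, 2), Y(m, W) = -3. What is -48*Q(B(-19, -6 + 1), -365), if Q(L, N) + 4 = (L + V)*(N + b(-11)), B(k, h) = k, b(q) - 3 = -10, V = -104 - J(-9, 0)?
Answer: -2142528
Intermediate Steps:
J(T, P) = -3
V = -101 (V = -104 - 1*(-3) = -104 + 3 = -101)
b(q) = -7 (b(q) = 3 - 10 = -7)
Q(L, N) = -4 + (-101 + L)*(-7 + N) (Q(L, N) = -4 + (L - 101)*(N - 7) = -4 + (-101 + L)*(-7 + N))
-48*Q(B(-19, -6 + 1), -365) = -48*(703 - 101*(-365) - 7*(-19) - 19*(-365)) = -48*(703 + 36865 + 133 + 6935) = -48*44636 = -2142528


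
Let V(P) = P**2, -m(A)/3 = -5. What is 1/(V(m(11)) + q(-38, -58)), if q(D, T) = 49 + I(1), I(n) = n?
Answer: 1/275 ≈ 0.0036364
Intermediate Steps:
m(A) = 15 (m(A) = -3*(-5) = 15)
q(D, T) = 50 (q(D, T) = 49 + 1 = 50)
1/(V(m(11)) + q(-38, -58)) = 1/(15**2 + 50) = 1/(225 + 50) = 1/275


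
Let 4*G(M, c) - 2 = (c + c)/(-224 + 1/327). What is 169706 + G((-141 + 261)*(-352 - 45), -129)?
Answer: 12430513097/73247 ≈ 1.6971e+5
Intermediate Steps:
G(M, c) = ½ - 327*c/146494 (G(M, c) = ½ + ((c + c)/(-224 + 1/327))/4 = ½ + ((2*c)/(-224 + 1/327))/4 = ½ + ((2*c)/(-73247/327))/4 = ½ + ((2*c)*(-327/73247))/4 = ½ + (-654*c/73247)/4 = ½ - 327*c/146494)
169706 + G((-141 + 261)*(-352 - 45), -129) = 169706 + (½ - 327/146494*(-129)) = 169706 + (½ + 42183/146494) = 169706 + 57715/73247 = 12430513097/73247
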